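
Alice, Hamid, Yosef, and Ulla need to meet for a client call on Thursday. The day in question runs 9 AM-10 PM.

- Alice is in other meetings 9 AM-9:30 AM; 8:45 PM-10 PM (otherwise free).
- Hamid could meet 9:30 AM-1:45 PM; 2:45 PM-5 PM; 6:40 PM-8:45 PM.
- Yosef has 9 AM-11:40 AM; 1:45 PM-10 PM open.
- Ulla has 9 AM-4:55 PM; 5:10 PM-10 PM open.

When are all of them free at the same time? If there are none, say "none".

Alice free: 09:30-20:45 (invert busy blocks within the working day).
Hamid free: 09:30-13:45, 14:45-17:00, 18:40-20:45.
Yosef free: 09:00-11:40, 13:45-22:00.
Ulla free: 09:00-16:55, 17:10-22:00.
Alice ∩ Hamid: 09:30-13:45, 14:45-17:00, 18:40-20:45.
Alice ∩ Hamid ∩ Yosef: 09:30-11:40, 14:45-17:00, 18:40-20:45.
Alice ∩ Hamid ∩ Yosef ∩ Ulla: 09:30-11:40, 14:45-16:55, 18:40-20:45.
Those are the intersection windows.

09:30-11:40, 14:45-16:55, 18:40-20:45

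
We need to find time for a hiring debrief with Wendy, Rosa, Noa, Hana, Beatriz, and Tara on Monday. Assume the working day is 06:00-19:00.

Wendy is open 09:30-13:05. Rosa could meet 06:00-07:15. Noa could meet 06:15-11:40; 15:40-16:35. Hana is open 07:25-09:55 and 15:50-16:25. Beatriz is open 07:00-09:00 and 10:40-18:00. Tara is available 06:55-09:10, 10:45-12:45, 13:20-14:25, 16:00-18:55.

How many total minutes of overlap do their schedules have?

0

Wendy ∩ Rosa: ∅.
Wendy ∩ Rosa ∩ Noa: ∅.
Wendy ∩ Rosa ∩ Noa ∩ Hana: ∅.
Wendy ∩ Rosa ∩ Noa ∩ Hana ∩ Beatriz: ∅.
Wendy ∩ Rosa ∩ Noa ∩ Hana ∩ Beatriz ∩ Tara: ∅.
There is no time when everyone is free.
There is no common window, so the total is 0 minutes.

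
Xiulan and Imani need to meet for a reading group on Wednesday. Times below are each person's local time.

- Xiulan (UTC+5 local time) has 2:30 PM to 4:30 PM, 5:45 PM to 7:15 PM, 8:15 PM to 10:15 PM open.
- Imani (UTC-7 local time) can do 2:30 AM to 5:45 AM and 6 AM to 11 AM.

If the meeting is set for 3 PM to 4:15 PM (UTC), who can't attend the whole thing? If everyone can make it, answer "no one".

Xiulan

Xiulan in UTC: 09:30-11:30, 12:45-14:15, 15:15-17:15 (subtract 5h to convert from UTC+5).
Imani in UTC: 09:30-12:45, 13:00-18:00 (add 7h to convert from UTC-7).
Xiulan: not fully free for 15:00-16:15. Imani: free for 15:00-16:15.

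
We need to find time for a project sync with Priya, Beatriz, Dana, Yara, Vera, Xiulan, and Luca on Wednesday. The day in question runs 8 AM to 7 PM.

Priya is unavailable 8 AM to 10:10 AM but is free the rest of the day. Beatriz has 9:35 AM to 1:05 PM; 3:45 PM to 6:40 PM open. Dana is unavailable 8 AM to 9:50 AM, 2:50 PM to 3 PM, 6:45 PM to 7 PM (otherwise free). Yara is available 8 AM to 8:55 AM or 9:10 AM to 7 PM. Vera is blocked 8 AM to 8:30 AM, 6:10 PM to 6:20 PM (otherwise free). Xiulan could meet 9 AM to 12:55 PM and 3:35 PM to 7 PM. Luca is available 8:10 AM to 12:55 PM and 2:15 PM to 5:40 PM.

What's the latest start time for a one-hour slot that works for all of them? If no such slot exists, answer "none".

16:40

Priya free: 10:10-19:00 (invert busy blocks within the working day).
Beatriz free: 09:35-13:05, 15:45-18:40.
Dana free: 09:50-14:50, 15:00-18:45 (invert busy blocks within the working day).
Yara free: 08:00-08:55, 09:10-19:00.
Vera free: 08:30-18:10, 18:20-19:00 (invert busy blocks within the working day).
Xiulan free: 09:00-12:55, 15:35-19:00.
Luca free: 08:10-12:55, 14:15-17:40.
Priya ∩ Beatriz: 10:10-13:05, 15:45-18:40.
Priya ∩ Beatriz ∩ Dana: 10:10-13:05, 15:45-18:40.
Priya ∩ Beatriz ∩ Dana ∩ Yara: 10:10-13:05, 15:45-18:40.
Priya ∩ Beatriz ∩ Dana ∩ Yara ∩ Vera: 10:10-13:05, 15:45-18:10, 18:20-18:40.
Priya ∩ Beatriz ∩ Dana ∩ Yara ∩ Vera ∩ Xiulan: 10:10-12:55, 15:45-18:10, 18:20-18:40.
Priya ∩ Beatriz ∩ Dana ∩ Yara ∩ Vera ∩ Xiulan ∩ Luca: 10:10-12:55, 15:45-17:40.
The last common window of at least 60 minutes is 15:45-17:40; a 60-minute meeting can start as late as 16:40 and still end by 17:40.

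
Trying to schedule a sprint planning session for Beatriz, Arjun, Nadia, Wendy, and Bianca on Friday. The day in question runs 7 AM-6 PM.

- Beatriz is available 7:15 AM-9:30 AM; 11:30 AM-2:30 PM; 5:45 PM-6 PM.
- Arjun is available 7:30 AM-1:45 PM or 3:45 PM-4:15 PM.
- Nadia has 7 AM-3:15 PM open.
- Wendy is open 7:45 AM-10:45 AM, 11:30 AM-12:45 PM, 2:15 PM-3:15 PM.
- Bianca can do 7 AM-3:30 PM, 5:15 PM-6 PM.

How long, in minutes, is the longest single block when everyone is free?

105

Beatriz ∩ Arjun: 07:30-09:30, 11:30-13:45.
Beatriz ∩ Arjun ∩ Nadia: 07:30-09:30, 11:30-13:45.
Beatriz ∩ Arjun ∩ Nadia ∩ Wendy: 07:45-09:30, 11:30-12:45.
Beatriz ∩ Arjun ∩ Nadia ∩ Wendy ∩ Bianca: 07:45-09:30, 11:30-12:45.
Those are the intersection windows.
The longest is 07:45-09:30 at 105 minutes.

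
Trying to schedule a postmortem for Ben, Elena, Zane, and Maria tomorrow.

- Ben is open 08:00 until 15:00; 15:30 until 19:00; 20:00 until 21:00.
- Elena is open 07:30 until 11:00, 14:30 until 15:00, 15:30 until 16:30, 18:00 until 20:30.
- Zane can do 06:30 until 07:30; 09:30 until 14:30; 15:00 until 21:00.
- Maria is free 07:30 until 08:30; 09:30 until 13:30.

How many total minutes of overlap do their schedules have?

Ben ∩ Elena: 08:00-11:00, 14:30-15:00, 15:30-16:30, 18:00-19:00, 20:00-20:30.
Ben ∩ Elena ∩ Zane: 09:30-11:00, 15:30-16:30, 18:00-19:00, 20:00-20:30.
Ben ∩ Elena ∩ Zane ∩ Maria: 09:30-11:00.
That's a single block of 90 minutes.

90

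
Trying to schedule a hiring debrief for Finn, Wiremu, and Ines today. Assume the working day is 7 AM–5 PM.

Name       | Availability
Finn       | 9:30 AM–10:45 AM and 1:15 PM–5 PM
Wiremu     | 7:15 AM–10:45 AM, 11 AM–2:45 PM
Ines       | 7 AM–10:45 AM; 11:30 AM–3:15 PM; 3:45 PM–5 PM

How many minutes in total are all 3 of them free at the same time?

Finn ∩ Wiremu: 09:30-10:45, 13:15-14:45.
Finn ∩ Wiremu ∩ Ines: 09:30-10:45, 13:15-14:45.
Summing the common windows: 75 + 90 = 165 minutes.

165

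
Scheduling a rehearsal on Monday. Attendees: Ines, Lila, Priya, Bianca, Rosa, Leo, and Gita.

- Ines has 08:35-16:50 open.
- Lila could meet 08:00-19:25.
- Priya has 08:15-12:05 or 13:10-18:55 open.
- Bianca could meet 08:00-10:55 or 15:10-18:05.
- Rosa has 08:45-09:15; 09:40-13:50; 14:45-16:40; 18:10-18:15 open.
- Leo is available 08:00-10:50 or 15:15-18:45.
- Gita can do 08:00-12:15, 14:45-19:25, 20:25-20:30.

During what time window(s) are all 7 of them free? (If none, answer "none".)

08:45-09:15, 09:40-10:50, 15:15-16:40

Ines ∩ Lila: 08:35-16:50.
Ines ∩ Lila ∩ Priya: 08:35-12:05, 13:10-16:50.
Ines ∩ Lila ∩ Priya ∩ Bianca: 08:35-10:55, 15:10-16:50.
Ines ∩ Lila ∩ Priya ∩ Bianca ∩ Rosa: 08:45-09:15, 09:40-10:55, 15:10-16:40.
Ines ∩ Lila ∩ Priya ∩ Bianca ∩ Rosa ∩ Leo: 08:45-09:15, 09:40-10:50, 15:15-16:40.
Ines ∩ Lila ∩ Priya ∩ Bianca ∩ Rosa ∩ Leo ∩ Gita: 08:45-09:15, 09:40-10:50, 15:15-16:40.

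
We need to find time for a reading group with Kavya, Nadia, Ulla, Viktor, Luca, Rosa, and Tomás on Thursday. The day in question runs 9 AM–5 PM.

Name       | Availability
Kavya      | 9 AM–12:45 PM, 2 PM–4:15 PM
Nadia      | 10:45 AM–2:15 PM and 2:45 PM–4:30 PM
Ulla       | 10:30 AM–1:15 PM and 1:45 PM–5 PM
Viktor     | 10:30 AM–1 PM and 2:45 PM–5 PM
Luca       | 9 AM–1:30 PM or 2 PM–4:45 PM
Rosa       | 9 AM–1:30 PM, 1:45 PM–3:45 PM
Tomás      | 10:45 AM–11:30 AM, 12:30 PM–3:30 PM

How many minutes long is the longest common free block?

45

Kavya ∩ Nadia: 10:45-12:45, 14:00-14:15, 14:45-16:15.
Kavya ∩ Nadia ∩ Ulla: 10:45-12:45, 14:00-14:15, 14:45-16:15.
Kavya ∩ Nadia ∩ Ulla ∩ Viktor: 10:45-12:45, 14:45-16:15.
Kavya ∩ Nadia ∩ Ulla ∩ Viktor ∩ Luca: 10:45-12:45, 14:45-16:15.
Kavya ∩ Nadia ∩ Ulla ∩ Viktor ∩ Luca ∩ Rosa: 10:45-12:45, 14:45-15:45.
Kavya ∩ Nadia ∩ Ulla ∩ Viktor ∩ Luca ∩ Rosa ∩ Tomás: 10:45-11:30, 12:30-12:45, 14:45-15:30.
The longest is 10:45-11:30 at 45 minutes.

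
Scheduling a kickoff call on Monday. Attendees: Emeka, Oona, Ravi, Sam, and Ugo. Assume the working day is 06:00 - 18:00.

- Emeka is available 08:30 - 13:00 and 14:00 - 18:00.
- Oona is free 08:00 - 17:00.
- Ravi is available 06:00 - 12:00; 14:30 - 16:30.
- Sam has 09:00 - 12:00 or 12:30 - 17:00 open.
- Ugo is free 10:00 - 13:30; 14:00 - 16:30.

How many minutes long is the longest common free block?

Emeka ∩ Oona: 08:30-13:00, 14:00-17:00.
Emeka ∩ Oona ∩ Ravi: 08:30-12:00, 14:30-16:30.
Emeka ∩ Oona ∩ Ravi ∩ Sam: 09:00-12:00, 14:30-16:30.
Emeka ∩ Oona ∩ Ravi ∩ Sam ∩ Ugo: 10:00-12:00, 14:30-16:30.
The longest is 10:00-12:00 at 120 minutes.

120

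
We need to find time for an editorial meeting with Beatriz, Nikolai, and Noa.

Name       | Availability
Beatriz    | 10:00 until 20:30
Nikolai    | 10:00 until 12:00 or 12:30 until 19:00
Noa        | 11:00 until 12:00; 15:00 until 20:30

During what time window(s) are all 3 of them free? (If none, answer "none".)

11:00-12:00, 15:00-19:00

Beatriz ∩ Nikolai: 10:00-12:00, 12:30-19:00.
Beatriz ∩ Nikolai ∩ Noa: 11:00-12:00, 15:00-19:00.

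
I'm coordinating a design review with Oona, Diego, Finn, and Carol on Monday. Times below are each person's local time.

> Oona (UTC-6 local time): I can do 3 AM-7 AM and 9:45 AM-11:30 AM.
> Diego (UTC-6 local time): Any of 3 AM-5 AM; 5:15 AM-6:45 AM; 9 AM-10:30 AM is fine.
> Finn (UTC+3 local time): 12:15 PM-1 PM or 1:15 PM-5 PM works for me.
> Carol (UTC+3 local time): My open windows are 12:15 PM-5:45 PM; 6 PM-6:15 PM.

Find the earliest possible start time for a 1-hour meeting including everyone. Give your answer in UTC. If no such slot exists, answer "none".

Oona in UTC: 09:00-13:00, 15:45-17:30 (add 6h to convert from UTC-6).
Diego in UTC: 09:00-11:00, 11:15-12:45, 15:00-16:30 (add 6h to convert from UTC-6).
Finn in UTC: 09:15-10:00, 10:15-14:00 (subtract 3h to convert from UTC+3).
Carol in UTC: 09:15-14:45, 15:00-15:15 (subtract 3h to convert from UTC+3).
Oona ∩ Diego: 09:00-11:00, 11:15-12:45, 15:45-16:30.
Oona ∩ Diego ∩ Finn: 09:15-10:00, 10:15-11:00, 11:15-12:45.
Oona ∩ Diego ∩ Finn ∩ Carol: 09:15-10:00, 10:15-11:00, 11:15-12:45.
Those are the intersection windows.
The first common window of at least 60 minutes is 11:15-12:45, so the earliest start is 11:15.

11:15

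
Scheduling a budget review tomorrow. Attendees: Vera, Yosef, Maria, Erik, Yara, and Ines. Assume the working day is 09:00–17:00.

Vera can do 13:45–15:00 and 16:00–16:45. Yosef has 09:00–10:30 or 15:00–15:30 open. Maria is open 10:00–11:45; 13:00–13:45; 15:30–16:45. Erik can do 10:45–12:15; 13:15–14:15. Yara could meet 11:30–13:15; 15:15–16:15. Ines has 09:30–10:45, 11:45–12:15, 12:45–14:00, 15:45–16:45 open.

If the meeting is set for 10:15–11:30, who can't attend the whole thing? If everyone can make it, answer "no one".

Erik, Ines, Vera, Yara, Yosef

Vera: not fully free for 10:15-11:30. Yosef: not fully free for 10:15-11:30. Maria: free for 10:15-11:30. Erik: not fully free for 10:15-11:30. Yara: not fully free for 10:15-11:30. Ines: not fully free for 10:15-11:30.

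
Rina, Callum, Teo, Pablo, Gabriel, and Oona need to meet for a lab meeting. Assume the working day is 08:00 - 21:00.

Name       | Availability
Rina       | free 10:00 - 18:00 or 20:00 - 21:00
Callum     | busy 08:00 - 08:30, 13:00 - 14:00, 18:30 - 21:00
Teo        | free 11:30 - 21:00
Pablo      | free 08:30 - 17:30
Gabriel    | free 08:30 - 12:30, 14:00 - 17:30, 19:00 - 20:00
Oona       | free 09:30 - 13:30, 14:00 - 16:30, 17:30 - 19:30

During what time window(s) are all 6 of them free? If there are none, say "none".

11:30-12:30, 14:00-16:30

Rina free: 10:00-18:00, 20:00-21:00.
Callum free: 08:30-13:00, 14:00-18:30 (invert busy blocks within the working day).
Teo free: 11:30-21:00.
Pablo free: 08:30-17:30.
Gabriel free: 08:30-12:30, 14:00-17:30, 19:00-20:00.
Oona free: 09:30-13:30, 14:00-16:30, 17:30-19:30.
Rina ∩ Callum: 10:00-13:00, 14:00-18:00.
Rina ∩ Callum ∩ Teo: 11:30-13:00, 14:00-18:00.
Rina ∩ Callum ∩ Teo ∩ Pablo: 11:30-13:00, 14:00-17:30.
Rina ∩ Callum ∩ Teo ∩ Pablo ∩ Gabriel: 11:30-12:30, 14:00-17:30.
Rina ∩ Callum ∩ Teo ∩ Pablo ∩ Gabriel ∩ Oona: 11:30-12:30, 14:00-16:30.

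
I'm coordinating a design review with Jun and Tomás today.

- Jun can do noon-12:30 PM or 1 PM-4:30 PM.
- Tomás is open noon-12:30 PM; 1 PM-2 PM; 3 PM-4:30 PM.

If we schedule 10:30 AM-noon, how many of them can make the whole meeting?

nobody can make the full 10:30-12:00 slot — that's 0.

0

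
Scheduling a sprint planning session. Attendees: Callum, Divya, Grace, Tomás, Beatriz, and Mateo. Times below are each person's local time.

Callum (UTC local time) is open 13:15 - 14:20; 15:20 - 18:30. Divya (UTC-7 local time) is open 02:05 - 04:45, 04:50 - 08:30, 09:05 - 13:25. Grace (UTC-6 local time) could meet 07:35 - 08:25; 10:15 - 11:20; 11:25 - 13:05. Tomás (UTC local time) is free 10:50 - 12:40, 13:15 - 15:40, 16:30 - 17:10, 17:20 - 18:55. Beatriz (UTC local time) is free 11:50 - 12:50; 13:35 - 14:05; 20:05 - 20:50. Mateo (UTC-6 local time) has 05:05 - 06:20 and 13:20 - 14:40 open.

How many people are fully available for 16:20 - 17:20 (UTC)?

Callum in UTC: 13:15-14:20, 15:20-18:30.
Divya in UTC: 09:05-11:45, 11:50-15:30, 16:05-20:25 (add 7h to convert from UTC-7).
Grace in UTC: 13:35-14:25, 16:15-17:20, 17:25-19:05 (add 6h to convert from UTC-6).
Tomás in UTC: 10:50-12:40, 13:15-15:40, 16:30-17:10, 17:20-18:55.
Beatriz in UTC: 11:50-12:50, 13:35-14:05, 20:05-20:50.
Mateo in UTC: 11:05-12:20, 19:20-20:40 (add 6h to convert from UTC-6).
Callum, Divya, and Grace can make the full 16:20-17:20 slot — that's 3.

3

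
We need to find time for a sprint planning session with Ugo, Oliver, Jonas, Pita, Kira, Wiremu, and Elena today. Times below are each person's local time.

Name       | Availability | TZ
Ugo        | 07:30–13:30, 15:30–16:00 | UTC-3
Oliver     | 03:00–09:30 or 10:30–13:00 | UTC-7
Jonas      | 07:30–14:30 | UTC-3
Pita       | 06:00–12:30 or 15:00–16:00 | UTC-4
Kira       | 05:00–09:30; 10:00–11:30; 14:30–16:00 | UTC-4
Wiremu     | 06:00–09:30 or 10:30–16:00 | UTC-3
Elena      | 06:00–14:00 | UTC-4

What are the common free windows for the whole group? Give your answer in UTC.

10:30-12:30, 14:00-15:30

Ugo in UTC: 10:30-16:30, 18:30-19:00 (add 3h to convert from UTC-3).
Oliver in UTC: 10:00-16:30, 17:30-20:00 (add 7h to convert from UTC-7).
Jonas in UTC: 10:30-17:30 (add 3h to convert from UTC-3).
Pita in UTC: 10:00-16:30, 19:00-20:00 (add 4h to convert from UTC-4).
Kira in UTC: 09:00-13:30, 14:00-15:30, 18:30-20:00 (add 4h to convert from UTC-4).
Wiremu in UTC: 09:00-12:30, 13:30-19:00 (add 3h to convert from UTC-3).
Elena in UTC: 10:00-18:00 (add 4h to convert from UTC-4).
Ugo ∩ Oliver: 10:30-16:30, 18:30-19:00.
Ugo ∩ Oliver ∩ Jonas: 10:30-16:30.
Ugo ∩ Oliver ∩ Jonas ∩ Pita: 10:30-16:30.
Ugo ∩ Oliver ∩ Jonas ∩ Pita ∩ Kira: 10:30-13:30, 14:00-15:30.
Ugo ∩ Oliver ∩ Jonas ∩ Pita ∩ Kira ∩ Wiremu: 10:30-12:30, 14:00-15:30.
Ugo ∩ Oliver ∩ Jonas ∩ Pita ∩ Kira ∩ Wiremu ∩ Elena: 10:30-12:30, 14:00-15:30.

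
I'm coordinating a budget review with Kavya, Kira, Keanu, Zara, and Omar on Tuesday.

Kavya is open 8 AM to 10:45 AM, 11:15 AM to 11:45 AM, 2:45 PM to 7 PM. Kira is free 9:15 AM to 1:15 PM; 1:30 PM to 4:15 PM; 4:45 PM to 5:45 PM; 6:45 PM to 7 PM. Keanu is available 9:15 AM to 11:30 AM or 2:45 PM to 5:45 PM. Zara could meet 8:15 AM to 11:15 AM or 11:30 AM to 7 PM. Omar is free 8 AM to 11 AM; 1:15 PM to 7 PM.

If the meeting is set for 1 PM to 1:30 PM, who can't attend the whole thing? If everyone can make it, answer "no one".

Kavya, Keanu, Kira, Omar

Kavya: not fully free for 13:00-13:30. Kira: not fully free for 13:00-13:30. Keanu: not fully free for 13:00-13:30. Zara: free for 13:00-13:30. Omar: not fully free for 13:00-13:30.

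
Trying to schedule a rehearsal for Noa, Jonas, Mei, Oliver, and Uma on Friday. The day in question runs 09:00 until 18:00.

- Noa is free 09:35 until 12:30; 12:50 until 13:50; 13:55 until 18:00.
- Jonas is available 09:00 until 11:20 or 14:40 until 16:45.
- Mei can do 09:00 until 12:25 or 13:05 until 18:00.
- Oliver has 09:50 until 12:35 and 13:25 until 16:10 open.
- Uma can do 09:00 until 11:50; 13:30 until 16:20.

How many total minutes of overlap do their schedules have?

180

Noa ∩ Jonas: 09:35-11:20, 14:40-16:45.
Noa ∩ Jonas ∩ Mei: 09:35-11:20, 14:40-16:45.
Noa ∩ Jonas ∩ Mei ∩ Oliver: 09:50-11:20, 14:40-16:10.
Noa ∩ Jonas ∩ Mei ∩ Oliver ∩ Uma: 09:50-11:20, 14:40-16:10.
Summing the common windows: 90 + 90 = 180 minutes.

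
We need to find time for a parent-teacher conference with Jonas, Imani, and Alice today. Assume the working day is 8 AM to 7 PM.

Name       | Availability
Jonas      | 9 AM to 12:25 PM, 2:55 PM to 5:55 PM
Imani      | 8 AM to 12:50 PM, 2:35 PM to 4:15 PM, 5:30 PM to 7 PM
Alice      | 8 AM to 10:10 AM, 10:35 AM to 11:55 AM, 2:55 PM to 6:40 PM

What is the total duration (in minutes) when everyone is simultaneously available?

Jonas ∩ Imani: 09:00-12:25, 14:55-16:15, 17:30-17:55.
Jonas ∩ Imani ∩ Alice: 09:00-10:10, 10:35-11:55, 14:55-16:15, 17:30-17:55.
So the common availability across everyone is 09:00-10:10, 10:35-11:55, 14:55-16:15, 17:30-17:55.
Summing the common windows: 70 + 80 + 80 + 25 = 255 minutes.

255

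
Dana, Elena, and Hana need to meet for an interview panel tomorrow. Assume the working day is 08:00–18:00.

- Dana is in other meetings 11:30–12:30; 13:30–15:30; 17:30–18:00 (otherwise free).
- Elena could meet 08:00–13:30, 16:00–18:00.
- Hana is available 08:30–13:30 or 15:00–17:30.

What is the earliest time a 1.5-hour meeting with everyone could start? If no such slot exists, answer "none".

Dana free: 08:00-11:30, 12:30-13:30, 15:30-17:30 (invert busy blocks within the working day).
Elena free: 08:00-13:30, 16:00-18:00.
Hana free: 08:30-13:30, 15:00-17:30.
Dana ∩ Elena: 08:00-11:30, 12:30-13:30, 16:00-17:30.
Dana ∩ Elena ∩ Hana: 08:30-11:30, 12:30-13:30, 16:00-17:30.
Those are the intersection windows.
The first common window of at least 90 minutes is 08:30-11:30, so the earliest start is 08:30.

08:30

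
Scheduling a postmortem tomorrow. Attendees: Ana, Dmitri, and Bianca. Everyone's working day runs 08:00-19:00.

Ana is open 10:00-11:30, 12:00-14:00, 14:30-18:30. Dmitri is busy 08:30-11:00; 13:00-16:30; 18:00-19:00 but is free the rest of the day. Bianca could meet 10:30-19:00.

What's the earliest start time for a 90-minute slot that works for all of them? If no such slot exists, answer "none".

Ana free: 10:00-11:30, 12:00-14:00, 14:30-18:30.
Dmitri free: 08:00-08:30, 11:00-13:00, 16:30-18:00 (invert busy blocks within the working day).
Bianca free: 10:30-19:00.
Ana ∩ Dmitri: 11:00-11:30, 12:00-13:00, 16:30-18:00.
Ana ∩ Dmitri ∩ Bianca: 11:00-11:30, 12:00-13:00, 16:30-18:00.
The first common window of at least 90 minutes is 16:30-18:00, so the earliest start is 16:30.

16:30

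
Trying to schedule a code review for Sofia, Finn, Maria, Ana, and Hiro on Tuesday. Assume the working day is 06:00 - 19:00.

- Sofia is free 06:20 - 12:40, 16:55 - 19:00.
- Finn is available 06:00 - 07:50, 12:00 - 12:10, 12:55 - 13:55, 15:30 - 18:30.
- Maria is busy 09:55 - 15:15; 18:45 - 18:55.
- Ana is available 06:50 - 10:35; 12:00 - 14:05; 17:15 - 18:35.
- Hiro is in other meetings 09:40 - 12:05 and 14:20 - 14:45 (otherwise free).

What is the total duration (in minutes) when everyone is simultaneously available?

135

Sofia free: 06:20-12:40, 16:55-19:00.
Finn free: 06:00-07:50, 12:00-12:10, 12:55-13:55, 15:30-18:30.
Maria free: 06:00-09:55, 15:15-18:45, 18:55-19:00 (invert busy blocks within the working day).
Ana free: 06:50-10:35, 12:00-14:05, 17:15-18:35.
Hiro free: 06:00-09:40, 12:05-14:20, 14:45-19:00 (invert busy blocks within the working day).
Sofia ∩ Finn: 06:20-07:50, 12:00-12:10, 16:55-18:30.
Sofia ∩ Finn ∩ Maria: 06:20-07:50, 16:55-18:30.
Sofia ∩ Finn ∩ Maria ∩ Ana: 06:50-07:50, 17:15-18:30.
Sofia ∩ Finn ∩ Maria ∩ Ana ∩ Hiro: 06:50-07:50, 17:15-18:30.
Summing the common windows: 60 + 75 = 135 minutes.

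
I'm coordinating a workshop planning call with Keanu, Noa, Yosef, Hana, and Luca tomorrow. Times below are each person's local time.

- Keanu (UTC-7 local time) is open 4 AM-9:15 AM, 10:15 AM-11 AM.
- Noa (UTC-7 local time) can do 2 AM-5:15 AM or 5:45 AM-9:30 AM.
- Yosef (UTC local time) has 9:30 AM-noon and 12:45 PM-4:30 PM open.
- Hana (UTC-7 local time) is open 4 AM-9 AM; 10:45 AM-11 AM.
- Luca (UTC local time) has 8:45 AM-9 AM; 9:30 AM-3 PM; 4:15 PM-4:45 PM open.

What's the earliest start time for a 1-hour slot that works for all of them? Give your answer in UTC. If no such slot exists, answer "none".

11:00

Keanu in UTC: 11:00-16:15, 17:15-18:00 (add 7h to convert from UTC-7).
Noa in UTC: 09:00-12:15, 12:45-16:30 (add 7h to convert from UTC-7).
Yosef in UTC: 09:30-12:00, 12:45-16:30.
Hana in UTC: 11:00-16:00, 17:45-18:00 (add 7h to convert from UTC-7).
Luca in UTC: 08:45-09:00, 09:30-15:00, 16:15-16:45.
Keanu ∩ Noa: 11:00-12:15, 12:45-16:15.
Keanu ∩ Noa ∩ Yosef: 11:00-12:00, 12:45-16:15.
Keanu ∩ Noa ∩ Yosef ∩ Hana: 11:00-12:00, 12:45-16:00.
Keanu ∩ Noa ∩ Yosef ∩ Hana ∩ Luca: 11:00-12:00, 12:45-15:00.
The first common window of at least 60 minutes is 11:00-12:00, so the earliest start is 11:00.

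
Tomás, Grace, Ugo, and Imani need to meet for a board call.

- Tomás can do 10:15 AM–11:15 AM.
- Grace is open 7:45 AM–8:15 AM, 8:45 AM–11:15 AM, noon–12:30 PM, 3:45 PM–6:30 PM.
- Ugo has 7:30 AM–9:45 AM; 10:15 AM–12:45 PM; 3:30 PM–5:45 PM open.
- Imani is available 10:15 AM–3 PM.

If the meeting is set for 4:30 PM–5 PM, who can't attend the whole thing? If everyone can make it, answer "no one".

Imani, Tomás

Tomás: not fully free for 16:30-17:00. Grace: free for 16:30-17:00. Ugo: free for 16:30-17:00. Imani: not fully free for 16:30-17:00.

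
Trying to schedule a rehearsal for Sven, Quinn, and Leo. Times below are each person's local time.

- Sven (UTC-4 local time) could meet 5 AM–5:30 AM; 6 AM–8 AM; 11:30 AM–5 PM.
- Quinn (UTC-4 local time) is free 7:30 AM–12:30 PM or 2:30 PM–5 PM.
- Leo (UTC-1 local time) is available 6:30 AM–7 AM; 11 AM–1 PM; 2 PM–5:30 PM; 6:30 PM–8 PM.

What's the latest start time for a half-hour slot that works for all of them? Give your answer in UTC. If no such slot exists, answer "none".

Sven in UTC: 09:00-09:30, 10:00-12:00, 15:30-21:00 (add 4h to convert from UTC-4).
Quinn in UTC: 11:30-16:30, 18:30-21:00 (add 4h to convert from UTC-4).
Leo in UTC: 07:30-08:00, 12:00-14:00, 15:00-18:30, 19:30-21:00 (add 1h to convert from UTC-1).
Sven ∩ Quinn: 11:30-12:00, 15:30-16:30, 18:30-21:00.
Sven ∩ Quinn ∩ Leo: 15:30-16:30, 19:30-21:00.
Those are the intersection windows.
The last common window of at least 30 minutes is 19:30-21:00; a 30-minute meeting can start as late as 20:30 and still end by 21:00.

20:30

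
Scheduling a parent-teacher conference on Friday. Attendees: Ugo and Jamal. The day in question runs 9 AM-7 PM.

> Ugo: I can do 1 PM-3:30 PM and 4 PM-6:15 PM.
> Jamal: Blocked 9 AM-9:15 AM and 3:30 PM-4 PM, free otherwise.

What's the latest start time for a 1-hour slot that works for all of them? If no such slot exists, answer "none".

Ugo free: 13:00-15:30, 16:00-18:15.
Jamal free: 09:15-15:30, 16:00-19:00 (invert busy blocks within the working day).
Ugo ∩ Jamal: 13:00-15:30, 16:00-18:15.
The last common window of at least 60 minutes is 16:00-18:15; a 60-minute meeting can start as late as 17:15 and still end by 18:15.

17:15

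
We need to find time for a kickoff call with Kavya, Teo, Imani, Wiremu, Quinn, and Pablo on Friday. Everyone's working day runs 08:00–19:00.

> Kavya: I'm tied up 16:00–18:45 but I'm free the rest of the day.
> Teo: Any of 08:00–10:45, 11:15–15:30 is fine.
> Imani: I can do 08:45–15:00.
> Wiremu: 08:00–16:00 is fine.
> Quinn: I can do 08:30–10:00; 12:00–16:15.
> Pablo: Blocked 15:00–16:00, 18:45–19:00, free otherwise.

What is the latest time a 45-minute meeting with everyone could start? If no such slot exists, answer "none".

14:15

Kavya free: 08:00-16:00, 18:45-19:00 (invert busy blocks within the working day).
Teo free: 08:00-10:45, 11:15-15:30.
Imani free: 08:45-15:00.
Wiremu free: 08:00-16:00.
Quinn free: 08:30-10:00, 12:00-16:15.
Pablo free: 08:00-15:00, 16:00-18:45 (invert busy blocks within the working day).
Kavya ∩ Teo: 08:00-10:45, 11:15-15:30.
Kavya ∩ Teo ∩ Imani: 08:45-10:45, 11:15-15:00.
Kavya ∩ Teo ∩ Imani ∩ Wiremu: 08:45-10:45, 11:15-15:00.
Kavya ∩ Teo ∩ Imani ∩ Wiremu ∩ Quinn: 08:45-10:00, 12:00-15:00.
Kavya ∩ Teo ∩ Imani ∩ Wiremu ∩ Quinn ∩ Pablo: 08:45-10:00, 12:00-15:00.
Those are the intersection windows.
The last common window of at least 45 minutes is 12:00-15:00; a 45-minute meeting can start as late as 14:15 and still end by 15:00.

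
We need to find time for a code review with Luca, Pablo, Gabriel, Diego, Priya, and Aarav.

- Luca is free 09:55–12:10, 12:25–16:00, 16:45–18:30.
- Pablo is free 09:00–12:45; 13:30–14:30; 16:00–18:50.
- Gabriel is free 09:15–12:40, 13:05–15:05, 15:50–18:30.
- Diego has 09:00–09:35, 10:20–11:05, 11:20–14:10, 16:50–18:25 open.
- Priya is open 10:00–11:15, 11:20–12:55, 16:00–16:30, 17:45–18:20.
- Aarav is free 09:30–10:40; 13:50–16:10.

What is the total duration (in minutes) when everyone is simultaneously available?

20

Luca ∩ Pablo: 09:55-12:10, 12:25-12:45, 13:30-14:30, 16:45-18:30.
Luca ∩ Pablo ∩ Gabriel: 09:55-12:10, 12:25-12:40, 13:30-14:30, 16:45-18:30.
Luca ∩ Pablo ∩ Gabriel ∩ Diego: 10:20-11:05, 11:20-12:10, 12:25-12:40, 13:30-14:10, 16:50-18:25.
Luca ∩ Pablo ∩ Gabriel ∩ Diego ∩ Priya: 10:20-11:05, 11:20-12:10, 12:25-12:40, 17:45-18:20.
Luca ∩ Pablo ∩ Gabriel ∩ Diego ∩ Priya ∩ Aarav: 10:20-10:40.
So the common availability across everyone is 10:20-10:40.
That's a single block of 20 minutes.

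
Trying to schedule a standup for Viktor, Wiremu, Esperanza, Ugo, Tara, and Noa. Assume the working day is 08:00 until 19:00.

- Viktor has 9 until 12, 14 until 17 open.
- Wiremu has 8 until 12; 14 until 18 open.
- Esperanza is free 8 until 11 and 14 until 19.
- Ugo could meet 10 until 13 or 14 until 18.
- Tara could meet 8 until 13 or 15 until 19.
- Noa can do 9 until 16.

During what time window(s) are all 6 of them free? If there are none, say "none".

Viktor ∩ Wiremu: 09:00-12:00, 14:00-17:00.
Viktor ∩ Wiremu ∩ Esperanza: 09:00-11:00, 14:00-17:00.
Viktor ∩ Wiremu ∩ Esperanza ∩ Ugo: 10:00-11:00, 14:00-17:00.
Viktor ∩ Wiremu ∩ Esperanza ∩ Ugo ∩ Tara: 10:00-11:00, 15:00-17:00.
Viktor ∩ Wiremu ∩ Esperanza ∩ Ugo ∩ Tara ∩ Noa: 10:00-11:00, 15:00-16:00.

10:00-11:00, 15:00-16:00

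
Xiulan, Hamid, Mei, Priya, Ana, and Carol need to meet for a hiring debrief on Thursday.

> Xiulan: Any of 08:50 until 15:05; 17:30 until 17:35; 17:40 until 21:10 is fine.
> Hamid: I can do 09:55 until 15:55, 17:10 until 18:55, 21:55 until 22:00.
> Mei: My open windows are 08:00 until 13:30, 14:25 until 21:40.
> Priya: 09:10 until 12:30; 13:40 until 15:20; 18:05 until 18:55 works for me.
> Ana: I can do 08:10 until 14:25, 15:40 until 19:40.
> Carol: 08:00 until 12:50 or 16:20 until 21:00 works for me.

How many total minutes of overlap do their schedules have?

205

Xiulan ∩ Hamid: 09:55-15:05, 17:30-17:35, 17:40-18:55.
Xiulan ∩ Hamid ∩ Mei: 09:55-13:30, 14:25-15:05, 17:30-17:35, 17:40-18:55.
Xiulan ∩ Hamid ∩ Mei ∩ Priya: 09:55-12:30, 14:25-15:05, 18:05-18:55.
Xiulan ∩ Hamid ∩ Mei ∩ Priya ∩ Ana: 09:55-12:30, 18:05-18:55.
Xiulan ∩ Hamid ∩ Mei ∩ Priya ∩ Ana ∩ Carol: 09:55-12:30, 18:05-18:55.
Summing the common windows: 155 + 50 = 205 minutes.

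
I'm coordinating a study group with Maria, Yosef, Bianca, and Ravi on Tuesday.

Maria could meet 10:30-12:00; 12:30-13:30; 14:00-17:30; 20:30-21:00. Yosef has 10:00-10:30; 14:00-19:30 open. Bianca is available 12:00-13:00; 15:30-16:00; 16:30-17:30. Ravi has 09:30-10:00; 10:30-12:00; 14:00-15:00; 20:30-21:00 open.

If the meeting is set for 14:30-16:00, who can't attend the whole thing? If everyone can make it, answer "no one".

Maria: free for 14:30-16:00. Yosef: free for 14:30-16:00. Bianca: not fully free for 14:30-16:00. Ravi: not fully free for 14:30-16:00.

Bianca, Ravi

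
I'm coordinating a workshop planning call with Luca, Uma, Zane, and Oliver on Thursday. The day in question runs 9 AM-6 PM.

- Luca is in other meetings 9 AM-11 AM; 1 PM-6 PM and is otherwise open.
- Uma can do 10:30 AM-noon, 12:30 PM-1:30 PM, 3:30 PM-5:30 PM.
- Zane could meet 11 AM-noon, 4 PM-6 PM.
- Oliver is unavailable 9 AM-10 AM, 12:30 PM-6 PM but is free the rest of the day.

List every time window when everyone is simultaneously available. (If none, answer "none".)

11:00-12:00

Luca free: 11:00-13:00 (invert busy blocks within the working day).
Uma free: 10:30-12:00, 12:30-13:30, 15:30-17:30.
Zane free: 11:00-12:00, 16:00-18:00.
Oliver free: 10:00-12:30 (invert busy blocks within the working day).
Luca ∩ Uma: 11:00-12:00, 12:30-13:00.
Luca ∩ Uma ∩ Zane: 11:00-12:00.
Luca ∩ Uma ∩ Zane ∩ Oliver: 11:00-12:00.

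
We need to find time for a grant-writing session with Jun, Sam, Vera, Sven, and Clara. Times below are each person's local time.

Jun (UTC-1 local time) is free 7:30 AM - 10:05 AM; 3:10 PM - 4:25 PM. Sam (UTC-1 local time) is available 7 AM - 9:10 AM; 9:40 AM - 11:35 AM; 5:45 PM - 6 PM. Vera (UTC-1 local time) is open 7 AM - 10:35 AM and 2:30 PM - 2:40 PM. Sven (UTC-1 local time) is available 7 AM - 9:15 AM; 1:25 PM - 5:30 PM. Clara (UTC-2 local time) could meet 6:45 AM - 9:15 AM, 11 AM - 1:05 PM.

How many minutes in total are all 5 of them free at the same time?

85

Jun in UTC: 08:30-11:05, 16:10-17:25 (add 1h to convert from UTC-1).
Sam in UTC: 08:00-10:10, 10:40-12:35, 18:45-19:00 (add 1h to convert from UTC-1).
Vera in UTC: 08:00-11:35, 15:30-15:40 (add 1h to convert from UTC-1).
Sven in UTC: 08:00-10:15, 14:25-18:30 (add 1h to convert from UTC-1).
Clara in UTC: 08:45-11:15, 13:00-15:05 (add 2h to convert from UTC-2).
Jun ∩ Sam: 08:30-10:10, 10:40-11:05.
Jun ∩ Sam ∩ Vera: 08:30-10:10, 10:40-11:05.
Jun ∩ Sam ∩ Vera ∩ Sven: 08:30-10:10.
Jun ∩ Sam ∩ Vera ∩ Sven ∩ Clara: 08:45-10:10.
That's a single block of 85 minutes.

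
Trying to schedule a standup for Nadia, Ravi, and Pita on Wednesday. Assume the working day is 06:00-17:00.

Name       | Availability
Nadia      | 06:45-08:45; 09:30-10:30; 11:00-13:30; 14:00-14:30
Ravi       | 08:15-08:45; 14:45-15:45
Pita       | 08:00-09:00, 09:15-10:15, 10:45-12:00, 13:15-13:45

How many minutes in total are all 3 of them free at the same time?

30

Nadia ∩ Ravi: 08:15-08:45.
Nadia ∩ Ravi ∩ Pita: 08:15-08:45.
So the common availability across everyone is 08:15-08:45.
That's a single block of 30 minutes.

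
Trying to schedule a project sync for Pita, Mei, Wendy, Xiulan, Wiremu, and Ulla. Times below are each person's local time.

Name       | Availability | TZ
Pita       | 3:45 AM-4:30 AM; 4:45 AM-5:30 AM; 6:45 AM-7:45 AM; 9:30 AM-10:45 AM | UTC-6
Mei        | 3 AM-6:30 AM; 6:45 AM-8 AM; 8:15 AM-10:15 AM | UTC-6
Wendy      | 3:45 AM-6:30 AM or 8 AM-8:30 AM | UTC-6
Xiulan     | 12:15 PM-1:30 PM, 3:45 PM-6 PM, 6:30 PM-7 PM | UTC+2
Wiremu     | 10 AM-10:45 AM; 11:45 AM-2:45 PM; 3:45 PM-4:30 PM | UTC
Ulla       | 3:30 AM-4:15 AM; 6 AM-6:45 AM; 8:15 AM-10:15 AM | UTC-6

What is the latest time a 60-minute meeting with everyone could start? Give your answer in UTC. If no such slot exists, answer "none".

Pita in UTC: 09:45-10:30, 10:45-11:30, 12:45-13:45, 15:30-16:45 (add 6h to convert from UTC-6).
Mei in UTC: 09:00-12:30, 12:45-14:00, 14:15-16:15 (add 6h to convert from UTC-6).
Wendy in UTC: 09:45-12:30, 14:00-14:30 (add 6h to convert from UTC-6).
Xiulan in UTC: 10:15-11:30, 13:45-16:00, 16:30-17:00 (subtract 2h to convert from UTC+2).
Wiremu in UTC: 10:00-10:45, 11:45-14:45, 15:45-16:30.
Ulla in UTC: 09:30-10:15, 12:00-12:45, 14:15-16:15 (add 6h to convert from UTC-6).
Pita ∩ Mei: 09:45-10:30, 10:45-11:30, 12:45-13:45, 15:30-16:15.
Pita ∩ Mei ∩ Wendy: 09:45-10:30, 10:45-11:30.
Pita ∩ Mei ∩ Wendy ∩ Xiulan: 10:15-10:30, 10:45-11:30.
Pita ∩ Mei ∩ Wendy ∩ Xiulan ∩ Wiremu: 10:15-10:30.
Pita ∩ Mei ∩ Wendy ∩ Xiulan ∩ Wiremu ∩ Ulla: ∅.
There is no time when everyone is free.
No common window is at least 60 minutes long.

none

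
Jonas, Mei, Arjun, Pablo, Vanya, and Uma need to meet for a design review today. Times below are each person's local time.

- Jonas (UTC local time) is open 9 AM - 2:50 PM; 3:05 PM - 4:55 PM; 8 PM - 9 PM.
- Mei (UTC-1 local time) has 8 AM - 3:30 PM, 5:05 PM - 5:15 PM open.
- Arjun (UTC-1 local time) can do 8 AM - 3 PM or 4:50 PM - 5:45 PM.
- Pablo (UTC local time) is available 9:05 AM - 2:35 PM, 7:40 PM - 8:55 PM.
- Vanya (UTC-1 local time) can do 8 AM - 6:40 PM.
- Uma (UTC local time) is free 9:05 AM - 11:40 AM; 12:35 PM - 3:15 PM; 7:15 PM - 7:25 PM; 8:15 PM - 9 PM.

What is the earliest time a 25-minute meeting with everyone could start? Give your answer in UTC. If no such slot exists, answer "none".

Jonas in UTC: 09:00-14:50, 15:05-16:55, 20:00-21:00.
Mei in UTC: 09:00-16:30, 18:05-18:15 (add 1h to convert from UTC-1).
Arjun in UTC: 09:00-16:00, 17:50-18:45 (add 1h to convert from UTC-1).
Pablo in UTC: 09:05-14:35, 19:40-20:55.
Vanya in UTC: 09:00-19:40 (add 1h to convert from UTC-1).
Uma in UTC: 09:05-11:40, 12:35-15:15, 19:15-19:25, 20:15-21:00.
Jonas ∩ Mei: 09:00-14:50, 15:05-16:30.
Jonas ∩ Mei ∩ Arjun: 09:00-14:50, 15:05-16:00.
Jonas ∩ Mei ∩ Arjun ∩ Pablo: 09:05-14:35.
Jonas ∩ Mei ∩ Arjun ∩ Pablo ∩ Vanya: 09:05-14:35.
Jonas ∩ Mei ∩ Arjun ∩ Pablo ∩ Vanya ∩ Uma: 09:05-11:40, 12:35-14:35.
So the common availability across everyone is 09:05-11:40, 12:35-14:35.
The first common window of at least 25 minutes is 09:05-11:40, so the earliest start is 09:05.

09:05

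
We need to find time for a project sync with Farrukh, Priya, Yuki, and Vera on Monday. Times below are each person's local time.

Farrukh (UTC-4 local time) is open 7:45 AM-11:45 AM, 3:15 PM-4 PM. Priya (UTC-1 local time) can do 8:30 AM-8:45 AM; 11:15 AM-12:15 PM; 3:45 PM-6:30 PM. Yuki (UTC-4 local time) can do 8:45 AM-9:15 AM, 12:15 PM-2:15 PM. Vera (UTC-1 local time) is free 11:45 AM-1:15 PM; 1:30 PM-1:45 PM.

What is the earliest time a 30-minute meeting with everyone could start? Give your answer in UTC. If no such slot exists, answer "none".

Farrukh in UTC: 11:45-15:45, 19:15-20:00 (add 4h to convert from UTC-4).
Priya in UTC: 09:30-09:45, 12:15-13:15, 16:45-19:30 (add 1h to convert from UTC-1).
Yuki in UTC: 12:45-13:15, 16:15-18:15 (add 4h to convert from UTC-4).
Vera in UTC: 12:45-14:15, 14:30-14:45 (add 1h to convert from UTC-1).
Farrukh ∩ Priya: 12:15-13:15, 19:15-19:30.
Farrukh ∩ Priya ∩ Yuki: 12:45-13:15.
Farrukh ∩ Priya ∩ Yuki ∩ Vera: 12:45-13:15.
So the common availability across everyone is 12:45-13:15.
The first common window of at least 30 minutes is 12:45-13:15, so the earliest start is 12:45.

12:45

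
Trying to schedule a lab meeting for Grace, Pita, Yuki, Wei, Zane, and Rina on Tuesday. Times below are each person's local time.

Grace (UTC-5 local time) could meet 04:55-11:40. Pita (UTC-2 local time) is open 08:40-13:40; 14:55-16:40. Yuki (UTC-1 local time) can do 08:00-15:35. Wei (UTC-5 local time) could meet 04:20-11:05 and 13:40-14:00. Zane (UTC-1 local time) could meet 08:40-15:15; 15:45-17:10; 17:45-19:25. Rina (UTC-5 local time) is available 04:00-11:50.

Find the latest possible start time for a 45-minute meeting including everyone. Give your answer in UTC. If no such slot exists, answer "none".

14:55

Grace in UTC: 09:55-16:40 (add 5h to convert from UTC-5).
Pita in UTC: 10:40-15:40, 16:55-18:40 (add 2h to convert from UTC-2).
Yuki in UTC: 09:00-16:35 (add 1h to convert from UTC-1).
Wei in UTC: 09:20-16:05, 18:40-19:00 (add 5h to convert from UTC-5).
Zane in UTC: 09:40-16:15, 16:45-18:10, 18:45-20:25 (add 1h to convert from UTC-1).
Rina in UTC: 09:00-16:50 (add 5h to convert from UTC-5).
Grace ∩ Pita: 10:40-15:40.
Grace ∩ Pita ∩ Yuki: 10:40-15:40.
Grace ∩ Pita ∩ Yuki ∩ Wei: 10:40-15:40.
Grace ∩ Pita ∩ Yuki ∩ Wei ∩ Zane: 10:40-15:40.
Grace ∩ Pita ∩ Yuki ∩ Wei ∩ Zane ∩ Rina: 10:40-15:40.
The last common window of at least 45 minutes is 10:40-15:40; a 45-minute meeting can start as late as 14:55 and still end by 15:40.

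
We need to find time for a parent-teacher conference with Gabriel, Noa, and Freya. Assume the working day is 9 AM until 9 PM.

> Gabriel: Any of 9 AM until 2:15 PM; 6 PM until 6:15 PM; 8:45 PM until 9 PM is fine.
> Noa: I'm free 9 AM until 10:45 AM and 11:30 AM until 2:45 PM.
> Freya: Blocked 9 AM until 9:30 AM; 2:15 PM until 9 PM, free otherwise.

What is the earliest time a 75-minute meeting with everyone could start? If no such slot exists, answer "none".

Gabriel free: 09:00-14:15, 18:00-18:15, 20:45-21:00.
Noa free: 09:00-10:45, 11:30-14:45.
Freya free: 09:30-14:15 (invert busy blocks within the working day).
Gabriel ∩ Noa: 09:00-10:45, 11:30-14:15.
Gabriel ∩ Noa ∩ Freya: 09:30-10:45, 11:30-14:15.
So the common availability across everyone is 09:30-10:45, 11:30-14:15.
The first common window of at least 75 minutes is 09:30-10:45, so the earliest start is 09:30.

09:30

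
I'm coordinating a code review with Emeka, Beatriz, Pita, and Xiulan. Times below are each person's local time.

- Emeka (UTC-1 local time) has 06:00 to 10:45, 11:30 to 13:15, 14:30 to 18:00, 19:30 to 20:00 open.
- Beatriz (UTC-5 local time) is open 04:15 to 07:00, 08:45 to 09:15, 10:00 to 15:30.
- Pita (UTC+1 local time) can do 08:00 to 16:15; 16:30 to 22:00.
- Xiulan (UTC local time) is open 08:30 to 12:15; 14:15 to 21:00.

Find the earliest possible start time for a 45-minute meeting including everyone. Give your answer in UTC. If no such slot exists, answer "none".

Emeka in UTC: 07:00-11:45, 12:30-14:15, 15:30-19:00, 20:30-21:00 (add 1h to convert from UTC-1).
Beatriz in UTC: 09:15-12:00, 13:45-14:15, 15:00-20:30 (add 5h to convert from UTC-5).
Pita in UTC: 07:00-15:15, 15:30-21:00 (subtract 1h to convert from UTC+1).
Xiulan in UTC: 08:30-12:15, 14:15-21:00.
Emeka ∩ Beatriz: 09:15-11:45, 13:45-14:15, 15:30-19:00.
Emeka ∩ Beatriz ∩ Pita: 09:15-11:45, 13:45-14:15, 15:30-19:00.
Emeka ∩ Beatriz ∩ Pita ∩ Xiulan: 09:15-11:45, 15:30-19:00.
The first common window of at least 45 minutes is 09:15-11:45, so the earliest start is 09:15.

09:15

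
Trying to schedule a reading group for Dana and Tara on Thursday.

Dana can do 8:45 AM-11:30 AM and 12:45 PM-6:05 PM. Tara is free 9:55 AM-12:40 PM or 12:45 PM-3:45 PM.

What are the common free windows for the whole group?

Dana ∩ Tara: 09:55-11:30, 12:45-15:45.
Those are the intersection windows.

09:55-11:30, 12:45-15:45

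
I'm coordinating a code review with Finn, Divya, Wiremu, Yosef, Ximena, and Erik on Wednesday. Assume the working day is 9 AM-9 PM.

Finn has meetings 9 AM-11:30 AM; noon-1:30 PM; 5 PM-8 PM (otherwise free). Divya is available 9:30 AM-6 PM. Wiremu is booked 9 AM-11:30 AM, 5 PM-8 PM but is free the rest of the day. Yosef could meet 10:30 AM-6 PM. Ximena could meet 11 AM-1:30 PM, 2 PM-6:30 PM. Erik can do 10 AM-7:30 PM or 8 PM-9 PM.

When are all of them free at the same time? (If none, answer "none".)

Finn free: 11:30-12:00, 13:30-17:00, 20:00-21:00 (invert busy blocks within the working day).
Divya free: 09:30-18:00.
Wiremu free: 11:30-17:00, 20:00-21:00 (invert busy blocks within the working day).
Yosef free: 10:30-18:00.
Ximena free: 11:00-13:30, 14:00-18:30.
Erik free: 10:00-19:30, 20:00-21:00.
Finn ∩ Divya: 11:30-12:00, 13:30-17:00.
Finn ∩ Divya ∩ Wiremu: 11:30-12:00, 13:30-17:00.
Finn ∩ Divya ∩ Wiremu ∩ Yosef: 11:30-12:00, 13:30-17:00.
Finn ∩ Divya ∩ Wiremu ∩ Yosef ∩ Ximena: 11:30-12:00, 14:00-17:00.
Finn ∩ Divya ∩ Wiremu ∩ Yosef ∩ Ximena ∩ Erik: 11:30-12:00, 14:00-17:00.
So the common availability across everyone is 11:30-12:00, 14:00-17:00.

11:30-12:00, 14:00-17:00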